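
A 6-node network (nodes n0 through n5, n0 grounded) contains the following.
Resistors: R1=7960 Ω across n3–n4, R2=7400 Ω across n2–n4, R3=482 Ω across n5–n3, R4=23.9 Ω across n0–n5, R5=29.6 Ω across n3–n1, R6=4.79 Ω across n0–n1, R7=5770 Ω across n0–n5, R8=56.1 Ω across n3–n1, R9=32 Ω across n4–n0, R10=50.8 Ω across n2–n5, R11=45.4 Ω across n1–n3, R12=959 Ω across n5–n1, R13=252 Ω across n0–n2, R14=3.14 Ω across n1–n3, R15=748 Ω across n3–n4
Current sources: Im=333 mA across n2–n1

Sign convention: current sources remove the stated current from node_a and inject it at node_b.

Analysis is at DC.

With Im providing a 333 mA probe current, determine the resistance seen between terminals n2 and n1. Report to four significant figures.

R_eq = 60.36 Ω

Apply KCL at each of the 5 non-ground nodes and solve the resulting linear system.
Node n1: branches {R5, R6, R8, R11, R12, R14, Im} → V_1 = 1.480
Node n2: branches {R2, R10, R13, Im} → V_2 = -18.62
Node n3: branches {R1, R3, R5, R8, R11, R14, R15} → V_3 = 1.437
Node n4: branches {R1, R2, R9, R15} → V_4 = -0.01261
Node n5: branches {R3, R4, R7, R10, R12} → V_5 = -5.585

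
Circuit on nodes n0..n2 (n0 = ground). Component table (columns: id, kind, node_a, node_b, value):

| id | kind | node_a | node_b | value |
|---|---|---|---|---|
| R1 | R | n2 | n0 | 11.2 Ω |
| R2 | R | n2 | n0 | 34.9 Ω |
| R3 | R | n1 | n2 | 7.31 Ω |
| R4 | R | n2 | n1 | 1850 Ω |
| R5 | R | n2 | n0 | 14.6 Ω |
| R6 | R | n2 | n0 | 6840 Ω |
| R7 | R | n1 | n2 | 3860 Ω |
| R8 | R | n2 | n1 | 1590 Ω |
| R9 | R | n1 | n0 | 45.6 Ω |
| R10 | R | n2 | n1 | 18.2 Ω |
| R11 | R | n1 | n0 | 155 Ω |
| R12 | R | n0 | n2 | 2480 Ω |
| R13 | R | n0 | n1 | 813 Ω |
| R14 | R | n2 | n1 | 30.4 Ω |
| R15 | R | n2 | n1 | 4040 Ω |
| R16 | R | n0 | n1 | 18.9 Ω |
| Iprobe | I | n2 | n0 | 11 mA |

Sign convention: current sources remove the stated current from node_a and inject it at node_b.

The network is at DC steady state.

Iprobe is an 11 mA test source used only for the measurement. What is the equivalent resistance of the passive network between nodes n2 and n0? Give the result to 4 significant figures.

R_eq = 4.041 Ω

MNA unknowns: 2 node voltages V₁..V_2
R1: Y=0.08929 on G[2,0]
R2: Y=0.02865 on G[2,0]
R3: Y=0.1368 on G[1,2]
R4: Y=0.0005405 on G[2,1]
R5: Y=0.06849 on G[2,0]
R6: Y=0.0001462 on G[2,0]
R7: Y=0.0002591 on G[1,2]
R8: Y=0.0006289 on G[2,1]
R9: Y=0.02193 on G[1,0]
R10: Y=0.05495 on G[2,1]
R11: Y=0.006452 on G[1,0]
R12: Y=0.0004032 on G[0,2]
R13: Y=0.001230 on G[0,1]
R14: Y=0.03289 on G[2,1]
R15: Y=0.0002475 on G[2,1]
R16: Y=0.05291 on G[0,1]
Iprobe: z[2]−=0.011, z[0]+=0.011
solve → V1=-0.03257, V2=-0.04445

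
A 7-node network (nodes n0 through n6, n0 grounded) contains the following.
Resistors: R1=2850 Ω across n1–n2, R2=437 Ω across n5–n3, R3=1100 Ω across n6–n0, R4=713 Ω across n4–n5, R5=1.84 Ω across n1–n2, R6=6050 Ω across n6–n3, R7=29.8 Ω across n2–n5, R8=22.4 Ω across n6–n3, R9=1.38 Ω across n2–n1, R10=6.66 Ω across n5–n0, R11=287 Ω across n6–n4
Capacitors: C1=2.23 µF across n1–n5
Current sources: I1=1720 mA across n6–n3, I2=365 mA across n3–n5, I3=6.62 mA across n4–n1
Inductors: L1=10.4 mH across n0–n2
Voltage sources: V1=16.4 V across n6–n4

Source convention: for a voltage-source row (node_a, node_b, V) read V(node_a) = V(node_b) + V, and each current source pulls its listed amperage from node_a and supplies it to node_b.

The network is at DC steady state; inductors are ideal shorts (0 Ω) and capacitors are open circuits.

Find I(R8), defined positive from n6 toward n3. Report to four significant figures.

-1.485 A

Element admittances at DC:
  Y(R1) = 0.0003509 S between n1,n2
  Y(C1) = 0.000 S between n1,n5
  I1: injects 1.72 A into n3 (from n6)
  Y(R2) = 0.002288 S between n5,n3
  Y(R3) = 0.0009091 S between n6,n0
  Y(R4) = 0.001403 S between n4,n5
  Y(R5) = 0.5435 S between n1,n2
  I2: injects 0.365 A into n5 (from n3)
  Y(R6) = 0.0001653 S between n6,n3
  Y(R7) = 0.03356 S between n2,n5
  Y(R8) = 0.04464 S between n6,n3
  Y(R9) = 0.7246 S between n2,n1
  Y(R10) = 0.1502 S between n5,n0
  I3: injects 0.00662 A into n1 (from n4)
  L1: short n0↔n2 (DC inductor)
  Y(R11) = 0.003484 S between n6,n4
  V1: constraint V(n6)−V(n4) = 16.4
Assemble and solve the 8×8 MNA system:
  V(n1)=0.005219  V(n2)=0.000  V(n3)=-58.74  V(n4)=-108.4  V(n5)=0.4192  V(n6)=-92.00
  i(L1)=-0.02069  i(V1)=-0.2031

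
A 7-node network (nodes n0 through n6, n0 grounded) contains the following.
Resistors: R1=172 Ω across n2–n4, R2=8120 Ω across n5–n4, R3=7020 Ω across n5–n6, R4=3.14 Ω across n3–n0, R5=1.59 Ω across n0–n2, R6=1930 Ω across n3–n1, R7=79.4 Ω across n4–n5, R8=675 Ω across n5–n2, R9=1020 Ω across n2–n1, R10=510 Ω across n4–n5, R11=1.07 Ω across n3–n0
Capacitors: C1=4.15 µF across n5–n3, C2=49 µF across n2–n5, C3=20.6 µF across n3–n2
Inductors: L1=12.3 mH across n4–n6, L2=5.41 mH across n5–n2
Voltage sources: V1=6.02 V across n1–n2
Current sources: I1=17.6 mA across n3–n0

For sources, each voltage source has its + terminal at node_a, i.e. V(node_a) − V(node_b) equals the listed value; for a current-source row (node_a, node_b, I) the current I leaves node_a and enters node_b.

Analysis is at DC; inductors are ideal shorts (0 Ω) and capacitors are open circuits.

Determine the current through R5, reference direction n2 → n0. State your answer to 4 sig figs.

Apply KCL at each of the 6 non-ground nodes and solve the resulting linear system.
Node n1: branches {R6, R9, V1} → V_1 = 6.015
Node n2: branches {R1, R5, R8, R9, C2, L2, C3, V1} → V_2 = -0.004965
Node n3: branches {R4, R6, C1, C3, R11, I1} → V_3 = -0.01155
Node n4: branches {R1, R2, R7, L1, R10} → V_4 = -0.004965
Node n5: branches {R2, R3, R7, R8, C1, R10, C2, L2} → V_5 = -0.004965
Node n6: branches {R3, L1} → V_6 = -0.004965
Source currents: i(L1)=0.000, i(L2)=0.000, i(V1)=-0.009025

-0.003123 A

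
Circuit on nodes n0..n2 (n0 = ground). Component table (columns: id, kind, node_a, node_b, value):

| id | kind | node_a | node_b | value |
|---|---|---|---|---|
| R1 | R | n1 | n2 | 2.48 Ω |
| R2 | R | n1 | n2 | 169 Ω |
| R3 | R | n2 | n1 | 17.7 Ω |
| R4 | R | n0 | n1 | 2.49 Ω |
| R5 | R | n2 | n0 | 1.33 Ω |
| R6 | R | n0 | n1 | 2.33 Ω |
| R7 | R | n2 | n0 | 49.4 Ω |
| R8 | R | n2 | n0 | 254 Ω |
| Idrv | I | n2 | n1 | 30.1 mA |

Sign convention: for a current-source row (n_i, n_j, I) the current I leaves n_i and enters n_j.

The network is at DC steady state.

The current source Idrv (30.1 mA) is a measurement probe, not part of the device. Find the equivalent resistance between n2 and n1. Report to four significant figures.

R_eq = 1.154 Ω

MNA unknowns: 2 node voltages V₁..V_2
R1: Y=0.4032 on G[1,2]
R2: Y=0.005917 on G[1,2]
R3: Y=0.05650 on G[2,1]
R4: Y=0.4016 on G[0,1]
R5: Y=0.7519 on G[2,0]
R6: Y=0.4292 on G[0,1]
R7: Y=0.02024 on G[2,0]
R8: Y=0.003937 on G[2,0]
Idrv: z[2]−=0.0301, z[1]+=0.0301
solve → V1=0.01677, V2=-0.01795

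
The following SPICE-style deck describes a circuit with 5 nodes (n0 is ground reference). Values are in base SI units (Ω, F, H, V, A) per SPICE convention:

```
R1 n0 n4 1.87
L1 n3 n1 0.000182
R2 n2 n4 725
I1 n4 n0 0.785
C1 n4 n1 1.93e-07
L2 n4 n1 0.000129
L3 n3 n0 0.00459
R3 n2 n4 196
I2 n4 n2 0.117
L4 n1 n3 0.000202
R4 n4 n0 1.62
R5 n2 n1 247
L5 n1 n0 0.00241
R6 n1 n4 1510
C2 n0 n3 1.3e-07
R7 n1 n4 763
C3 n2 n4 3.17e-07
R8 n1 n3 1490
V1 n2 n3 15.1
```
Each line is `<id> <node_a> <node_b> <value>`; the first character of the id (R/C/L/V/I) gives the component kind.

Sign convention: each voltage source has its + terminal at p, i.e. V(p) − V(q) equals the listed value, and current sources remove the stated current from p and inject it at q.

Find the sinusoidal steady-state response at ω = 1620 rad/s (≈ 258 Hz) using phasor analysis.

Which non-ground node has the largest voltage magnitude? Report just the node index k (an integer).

Apply KCL at each of the 4 non-ground nodes and solve the resulting linear system.
Node n1: branches {L1, C1, L2, L4, R5, L5, R6, R7, R8} → V_1 = -0.5738-0.1747j
Node n2: branches {R2, R3, I2, R5, C3, V1} → V_2 = 14.54-0.1776j
Node n3: branches {L1, L3, L4, C2, R8, V1} → V_3 = -0.5609-0.1776j
Node n4: branches {R1, R2, I1, C1, L2, R3, I2, R4, R6, R7, C3} → V_4 = -0.6219-0.1929j
Source currents: i(V1)=-0.04244-0.007874j

2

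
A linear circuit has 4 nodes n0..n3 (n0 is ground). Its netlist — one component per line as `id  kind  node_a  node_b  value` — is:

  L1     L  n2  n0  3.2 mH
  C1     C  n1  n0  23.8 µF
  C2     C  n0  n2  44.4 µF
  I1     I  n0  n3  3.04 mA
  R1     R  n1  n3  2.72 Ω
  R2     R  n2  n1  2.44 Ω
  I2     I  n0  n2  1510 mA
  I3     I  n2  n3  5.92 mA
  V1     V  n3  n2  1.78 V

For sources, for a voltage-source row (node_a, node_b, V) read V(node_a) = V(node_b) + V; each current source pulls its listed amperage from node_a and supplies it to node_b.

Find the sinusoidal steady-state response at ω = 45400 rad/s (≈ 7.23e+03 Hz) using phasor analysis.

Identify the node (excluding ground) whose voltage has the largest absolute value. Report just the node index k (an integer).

3

Element admittances at ω=45400 rad/s:
  Y(L1) = 0.000-0.006883j S between n2,n0
  Y(C1) = 0.000+1.081j S between n1,n0
  Y(C2) = 0.000+2.016j S between n0,n2
  I1: injects 0.00304 A into n3 (from n0)
  Y(R1) = 0.3676+0.000j S between n1,n3
  Y(R2) = 0.4098+0.000j S between n2,n1
  I2: injects 1.51 A into n2 (from n0)
  I3: injects 0.00592 A into n3 (from n2)
  V1: constraint V(n3)−V(n2) = 1.78
Assemble and solve the 4×4 MNA system:
  V(n1)=0.05765-0.5419j  V(n2)=-0.03101-0.4617j  V(n3)=1.749-0.4617j
  i(V1)=-0.6129-0.02946j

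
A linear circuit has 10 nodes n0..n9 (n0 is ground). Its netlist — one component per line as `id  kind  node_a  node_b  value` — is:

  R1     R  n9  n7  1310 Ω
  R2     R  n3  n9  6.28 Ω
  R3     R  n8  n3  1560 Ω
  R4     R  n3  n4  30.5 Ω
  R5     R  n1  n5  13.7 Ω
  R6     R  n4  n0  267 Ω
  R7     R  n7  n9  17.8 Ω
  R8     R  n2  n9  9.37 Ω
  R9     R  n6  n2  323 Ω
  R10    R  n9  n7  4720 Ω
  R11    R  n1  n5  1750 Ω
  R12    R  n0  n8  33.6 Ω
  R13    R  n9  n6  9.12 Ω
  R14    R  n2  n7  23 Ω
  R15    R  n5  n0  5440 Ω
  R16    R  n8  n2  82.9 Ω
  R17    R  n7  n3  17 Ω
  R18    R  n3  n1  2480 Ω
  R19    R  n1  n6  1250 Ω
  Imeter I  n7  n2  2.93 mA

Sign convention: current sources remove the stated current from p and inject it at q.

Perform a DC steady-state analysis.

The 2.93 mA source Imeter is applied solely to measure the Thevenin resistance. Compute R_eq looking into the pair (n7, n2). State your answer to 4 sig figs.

MNA unknowns: 9 node voltages V₁..V_9
R1: Y=0.0007634 on G[9,7]
R2: Y=0.1592 on G[3,9]
R3: Y=0.0006410 on G[8,3]
R4: Y=0.03279 on G[3,4]
R5: Y=0.07299 on G[1,5]
R6: Y=0.003745 on G[4,0]
R7: Y=0.05618 on G[7,9]
R8: Y=0.1067 on G[2,9]
R9: Y=0.003096 on G[6,2]
R10: Y=0.0002119 on G[9,7]
R11: Y=0.0005714 on G[1,5]
R12: Y=0.02976 on G[0,8]
R13: Y=0.1096 on G[9,6]
R14: Y=0.04348 on G[2,7]
R15: Y=0.0001838 on G[5,0]
R16: Y=0.01206 on G[8,2]
R17: Y=0.05882 on G[7,3]
R18: Y=0.0004032 on G[3,1]
R19: Y=0.0008000 on G[1,6]
Imeter: z[7]−=0.00293, z[2]+=0.00293
solve → V1=-0.008273, V2=0.005814, V3=-0.01250, V4=-0.01122, V5=-0.008253, V6=-0.008039, V7=-0.02442, V8=0.001463, V9=-0.008428

R_eq = 10.32 Ω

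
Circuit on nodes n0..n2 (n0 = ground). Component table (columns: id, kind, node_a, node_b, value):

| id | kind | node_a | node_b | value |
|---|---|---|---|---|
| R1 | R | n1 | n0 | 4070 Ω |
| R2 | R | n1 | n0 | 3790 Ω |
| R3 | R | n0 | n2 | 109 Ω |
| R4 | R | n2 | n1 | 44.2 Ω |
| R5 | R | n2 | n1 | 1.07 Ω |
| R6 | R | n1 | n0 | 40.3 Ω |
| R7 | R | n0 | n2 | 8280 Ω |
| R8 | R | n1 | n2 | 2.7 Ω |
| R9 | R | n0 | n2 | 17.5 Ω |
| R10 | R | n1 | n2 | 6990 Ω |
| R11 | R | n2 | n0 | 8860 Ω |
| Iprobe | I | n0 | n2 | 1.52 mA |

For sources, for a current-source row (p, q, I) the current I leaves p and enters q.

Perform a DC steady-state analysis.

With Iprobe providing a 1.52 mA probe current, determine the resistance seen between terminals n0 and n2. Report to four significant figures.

Element admittances at DC:
  Y(R1) = 0.0002457 S between n1,n0
  Y(R2) = 0.0002639 S between n1,n0
  Y(R3) = 0.009174 S between n0,n2
  Y(R4) = 0.02262 S between n2,n1
  Y(R5) = 0.9346 S between n2,n1
  Y(R6) = 0.02481 S between n1,n0
  Y(R7) = 0.0001208 S between n0,n2
  Y(R8) = 0.3704 S between n1,n2
  Y(R9) = 0.05714 S between n0,n2
  Y(R10) = 0.0001431 S between n1,n2
  Y(R11) = 0.0001129 S between n2,n0
  Iprobe: injects 0.00152 A into n2 (from n0)
Assemble and solve the 2×2 MNA system:
  V(n1)=0.01632  V(n2)=0.01663

R_eq = 10.94 Ω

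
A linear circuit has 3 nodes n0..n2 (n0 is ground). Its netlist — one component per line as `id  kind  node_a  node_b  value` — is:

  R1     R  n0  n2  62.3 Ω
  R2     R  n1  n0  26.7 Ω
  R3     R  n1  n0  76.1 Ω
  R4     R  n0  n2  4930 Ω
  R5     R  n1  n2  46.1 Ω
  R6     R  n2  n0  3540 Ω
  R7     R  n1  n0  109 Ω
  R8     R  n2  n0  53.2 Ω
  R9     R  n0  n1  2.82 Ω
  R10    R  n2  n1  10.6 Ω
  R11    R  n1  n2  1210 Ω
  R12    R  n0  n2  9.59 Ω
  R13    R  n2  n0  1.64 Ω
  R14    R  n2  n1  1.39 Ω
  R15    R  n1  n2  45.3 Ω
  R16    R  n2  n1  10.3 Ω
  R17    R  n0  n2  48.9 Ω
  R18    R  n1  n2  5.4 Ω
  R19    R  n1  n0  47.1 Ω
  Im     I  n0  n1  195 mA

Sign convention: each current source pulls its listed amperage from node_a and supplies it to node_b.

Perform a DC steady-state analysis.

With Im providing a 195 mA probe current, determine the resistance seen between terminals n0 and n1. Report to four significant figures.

Element admittances at DC:
  Y(R1) = 0.01605 S between n0,n2
  Y(R2) = 0.03745 S between n1,n0
  Y(R3) = 0.01314 S between n1,n0
  Y(R4) = 0.0002028 S between n0,n2
  Y(R5) = 0.02169 S between n1,n2
  Y(R6) = 0.0002825 S between n2,n0
  Y(R7) = 0.009174 S between n1,n0
  Y(R8) = 0.01880 S between n2,n0
  Y(R9) = 0.3546 S between n0,n1
  Y(R10) = 0.09434 S between n2,n1
  Y(R11) = 0.0008264 S between n1,n2
  Y(R12) = 0.1043 S between n0,n2
  Y(R13) = 0.6098 S between n2,n0
  Y(R14) = 0.7194 S between n2,n1
  Y(R15) = 0.02208 S between n1,n2
  Y(R16) = 0.09709 S between n2,n1
  Y(R17) = 0.02045 S between n0,n2
  Y(R18) = 0.1852 S between n1,n2
  Y(R19) = 0.02123 S between n1,n0
  Im: injects 0.195 A into n1 (from n0)
Assemble and solve the 2×2 MNA system:
  V(n1)=0.2178  V(n2)=0.1301

R_eq = 1.117 Ω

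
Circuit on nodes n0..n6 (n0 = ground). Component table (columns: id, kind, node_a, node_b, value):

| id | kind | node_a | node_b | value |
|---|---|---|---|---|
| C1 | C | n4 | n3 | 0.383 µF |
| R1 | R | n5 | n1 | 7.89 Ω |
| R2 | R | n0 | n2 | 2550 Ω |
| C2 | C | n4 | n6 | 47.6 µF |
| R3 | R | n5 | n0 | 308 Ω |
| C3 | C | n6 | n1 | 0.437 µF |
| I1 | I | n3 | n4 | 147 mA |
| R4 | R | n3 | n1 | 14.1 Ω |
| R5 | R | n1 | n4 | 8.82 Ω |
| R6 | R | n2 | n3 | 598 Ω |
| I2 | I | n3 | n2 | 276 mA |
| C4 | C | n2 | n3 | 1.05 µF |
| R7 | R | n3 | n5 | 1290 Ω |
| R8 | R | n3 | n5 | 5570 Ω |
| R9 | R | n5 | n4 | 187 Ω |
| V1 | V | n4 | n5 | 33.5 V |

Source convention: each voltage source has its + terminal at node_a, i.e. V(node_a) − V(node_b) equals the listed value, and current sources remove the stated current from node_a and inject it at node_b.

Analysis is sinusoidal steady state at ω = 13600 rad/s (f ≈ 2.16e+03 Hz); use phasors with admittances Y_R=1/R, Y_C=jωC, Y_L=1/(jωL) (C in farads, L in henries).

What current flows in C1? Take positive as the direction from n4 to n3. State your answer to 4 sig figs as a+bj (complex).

Element admittances at ω=13600 rad/s:
  Y(C1) = 0.000+0.005209j S between n4,n3
  Y(R1) = 0.1267+0.000j S between n5,n1
  Y(R2) = 0.0003922+0.000j S between n0,n2
  Y(C2) = 0.000+0.6474j S between n4,n6
  Y(R3) = 0.003247+0.000j S between n5,n0
  Y(C3) = 0.000+0.005943j S between n6,n1
  I1: injects 0.147 A into n4 (from n3)
  Y(R4) = 0.07092+0.000j S between n3,n1
  Y(R5) = 0.1134+0.000j S between n1,n4
  Y(R6) = 0.001672+0.000j S between n2,n3
  I2: injects 0.276 A into n2 (from n3)
  Y(C4) = 0.000+0.01428j S between n2,n3
  Y(R7) = 0.0007752+0.000j S between n3,n5
  Y(R8) = 0.0001795+0.000j S between n3,n5
  Y(R9) = 0.005348+0.000j S between n5,n4
  V1: constraint V(n4)−V(n5) = 33.5
Assemble and solve the 7×7 MNA system:
  V(n1)=13.52+2.650j  V(n2)=13.96-14.44j  V(n3)=11.38+4.198j  V(n4)=31.81+1.745j  V(n5)=-1.686+1.745j  V(n6)=31.65+1.753j
  i(V1)=-2.124-0.1115j

0.01278+0.1065j A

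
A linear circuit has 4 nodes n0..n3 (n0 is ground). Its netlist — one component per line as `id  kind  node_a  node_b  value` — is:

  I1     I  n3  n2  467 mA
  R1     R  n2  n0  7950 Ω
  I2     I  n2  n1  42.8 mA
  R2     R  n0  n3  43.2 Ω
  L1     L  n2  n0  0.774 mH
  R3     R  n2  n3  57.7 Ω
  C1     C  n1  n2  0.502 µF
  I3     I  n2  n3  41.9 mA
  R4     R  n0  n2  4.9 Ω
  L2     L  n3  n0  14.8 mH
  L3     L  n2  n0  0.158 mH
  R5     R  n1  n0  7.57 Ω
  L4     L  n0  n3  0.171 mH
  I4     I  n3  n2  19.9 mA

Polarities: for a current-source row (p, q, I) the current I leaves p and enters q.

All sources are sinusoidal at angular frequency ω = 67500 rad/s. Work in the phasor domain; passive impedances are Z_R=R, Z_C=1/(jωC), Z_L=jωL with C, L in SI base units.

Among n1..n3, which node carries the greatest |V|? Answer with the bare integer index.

MNA unknowns: 3 node voltages V₁..V_3
I1: z[3]−=0.467, z[2]+=0.467
R1: Y=0.0001258+0.000j on G[2,0]
I2: z[2]−=0.0428, z[1]+=0.0428
R2: Y=0.02315+0.000j on G[0,3]
L1: Y=0.000-0.01914j on G[2,0]
R3: Y=0.01733+0.000j on G[2,3]
C1: Y=0.000+0.03388j on G[1,2]
I3: z[2]−=0.0419, z[3]+=0.0419
R4: Y=0.2041+0.000j on G[0,2]
L2: Y=0.000-0.001001j on G[3,0]
L3: Y=0.000-0.09376j on G[2,0]
R5: Y=0.1321+0.000j on G[1,0]
L4: Y=0.000-0.08664j on G[0,3]
I4: z[3]−=0.0199, z[2]+=0.0199
solve → V1=0.3289+0.3057j, V2=1.521+0.2864j, V3=-1.865-3.916j

3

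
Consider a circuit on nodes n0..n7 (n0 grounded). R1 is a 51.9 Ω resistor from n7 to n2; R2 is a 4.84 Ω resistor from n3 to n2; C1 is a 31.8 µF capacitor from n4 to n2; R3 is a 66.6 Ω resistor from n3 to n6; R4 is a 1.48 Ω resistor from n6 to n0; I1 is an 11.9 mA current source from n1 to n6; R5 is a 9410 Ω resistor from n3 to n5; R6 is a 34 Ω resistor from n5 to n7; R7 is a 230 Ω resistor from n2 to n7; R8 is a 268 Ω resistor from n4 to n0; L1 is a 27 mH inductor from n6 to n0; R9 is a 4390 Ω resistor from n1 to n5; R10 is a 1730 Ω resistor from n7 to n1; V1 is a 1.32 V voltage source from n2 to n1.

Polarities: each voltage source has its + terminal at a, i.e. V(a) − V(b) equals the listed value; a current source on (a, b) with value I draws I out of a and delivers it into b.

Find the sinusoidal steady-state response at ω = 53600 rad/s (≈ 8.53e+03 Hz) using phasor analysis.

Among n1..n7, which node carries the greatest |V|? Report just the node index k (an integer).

Apply KCL at each of the 7 non-ground nodes and solve the resulting linear system.
Node n1: branches {I1, R9, R10, V1} → V_1 = -1.988+0.0003159j
Node n2: branches {R1, R2, C1, R7, V1} → V_2 = -0.6683+0.0003159j
Node n3: branches {R2, R3, R5} → V_3 = -0.6228+0.0002952j
Node n4: branches {C1, R8} → V_4 = -0.6683-0.001147j
Node n5: branches {R5, R6, R9} → V_5 = -0.7208+0.0003157j
Node n6: branches {R3, R4, I1, L1} → V_6 = 0.003690+1.011e-05j
Node n7: branches {R1, R6, R7, R10} → V_7 = -0.7113+0.0003158j
Source currents: i(V1)=0.01087+0.000j

1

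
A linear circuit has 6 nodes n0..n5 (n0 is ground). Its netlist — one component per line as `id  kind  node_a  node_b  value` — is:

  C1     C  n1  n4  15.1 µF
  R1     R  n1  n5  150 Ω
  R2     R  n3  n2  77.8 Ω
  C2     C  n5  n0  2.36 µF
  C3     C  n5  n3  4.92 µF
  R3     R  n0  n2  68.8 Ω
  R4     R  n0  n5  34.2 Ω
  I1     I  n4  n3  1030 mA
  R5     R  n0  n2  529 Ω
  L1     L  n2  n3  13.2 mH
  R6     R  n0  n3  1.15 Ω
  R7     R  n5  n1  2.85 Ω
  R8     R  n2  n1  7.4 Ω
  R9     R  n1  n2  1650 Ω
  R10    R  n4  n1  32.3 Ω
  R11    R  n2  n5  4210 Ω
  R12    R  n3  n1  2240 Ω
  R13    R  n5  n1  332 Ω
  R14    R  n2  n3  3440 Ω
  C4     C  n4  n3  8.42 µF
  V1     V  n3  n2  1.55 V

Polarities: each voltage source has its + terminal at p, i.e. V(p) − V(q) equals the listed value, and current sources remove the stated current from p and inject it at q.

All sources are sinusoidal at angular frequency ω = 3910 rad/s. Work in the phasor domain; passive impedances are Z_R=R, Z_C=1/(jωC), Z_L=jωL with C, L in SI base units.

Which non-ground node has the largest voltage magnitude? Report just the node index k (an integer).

Element admittances at ω=3910 rad/s:
  Y(C1) = 0.000+0.05904j S between n1,n4
  Y(R1) = 0.006667+0.000j S between n1,n5
  Y(R2) = 0.01285+0.000j S between n3,n2
  Y(C2) = 0.000+0.009228j S between n5,n0
  Y(C3) = 0.000+0.01924j S between n5,n3
  Y(R3) = 0.01453+0.000j S between n0,n2
  Y(R4) = 0.02924+0.000j S between n0,n5
  I1: injects 1.03 A into n3 (from n4)
  Y(R5) = 0.001890+0.000j S between n0,n2
  Y(L1) = 0.000-0.01938j S between n2,n3
  Y(R6) = 0.8696+0.000j S between n0,n3
  Y(R7) = 0.3509+0.000j S between n5,n1
  Y(R8) = 0.1351+0.000j S between n2,n1
  Y(R9) = 0.0006061+0.000j S between n1,n2
  Y(R10) = 0.03096+0.000j S between n4,n1
  Y(R11) = 0.0002375+0.000j S between n2,n5
  Y(R12) = 0.0004464+0.000j S between n3,n1
  Y(R13) = 0.003012+0.000j S between n5,n1
  Y(R14) = 0.0002907+0.000j S between n2,n3
  Y(C4) = 0.000+0.03292j S between n4,n3
  V1: constraint V(n3)−V(n2) = 1.55
Assemble and solve the 6×6 MNA system:
  V(n1)=-4.681+1.973j  V(n2)=-1.361-0.02712j  V(n3)=0.1886-0.02712j  V(n4)=-6.285+11.92j  V(n5)=-4.171+2.138j
  i(V1)=0.4085-0.2425j

4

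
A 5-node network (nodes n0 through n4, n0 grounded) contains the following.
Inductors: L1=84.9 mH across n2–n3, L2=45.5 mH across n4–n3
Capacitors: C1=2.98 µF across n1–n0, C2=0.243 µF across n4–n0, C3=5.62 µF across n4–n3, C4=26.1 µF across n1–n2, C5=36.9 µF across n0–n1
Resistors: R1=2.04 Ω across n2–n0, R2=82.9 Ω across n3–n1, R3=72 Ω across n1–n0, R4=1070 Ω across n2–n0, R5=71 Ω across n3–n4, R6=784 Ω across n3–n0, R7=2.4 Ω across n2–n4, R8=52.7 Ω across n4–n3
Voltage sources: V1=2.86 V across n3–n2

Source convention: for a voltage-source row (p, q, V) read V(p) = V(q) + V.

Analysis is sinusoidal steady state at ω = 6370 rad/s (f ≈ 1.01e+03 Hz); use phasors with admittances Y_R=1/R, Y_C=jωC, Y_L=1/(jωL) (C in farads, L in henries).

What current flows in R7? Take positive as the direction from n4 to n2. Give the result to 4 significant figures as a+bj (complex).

0.09355+0.07873j A

MNA unknowns: 4 node voltages V₁..V_4 plus 1 source current (V1)
L1: Y=0.000-0.001849j on G[2,3]
C1: Y=0.000+0.01898j on G[1,0]
C2: Y=0.000+0.001548j on G[4,0]
C3: Y=0.000+0.03580j on G[4,3]
C4: Y=0.000+0.1663j on G[1,2]
R1: Y=0.4902+0.000j on G[2,0]
R2: Y=0.01206+0.000j on G[3,1]
R3: Y=0.01389+0.000j on G[1,0]
R4: Y=0.0009346+0.000j on G[2,0]
R5: Y=0.01408+0.000j on G[3,4]
R6: Y=0.001276+0.000j on G[3,0]
L2: Y=0.000-0.003450j on G[4,3]
C5: Y=0.000+0.2351j on G[0,1]
R7: Y=0.4167+0.000j on G[2,4]
R8: Y=0.01898+0.000j on G[4,3]
V1: row V3−V2=2.86, i_V1 at 3,2
solve → V1=-0.01342-0.07818j, V2=-0.04674+0.008568j, V3=2.813+0.008568j, V4=0.1778+0.1975j
aux → i_V1=-0.1309-0.07478j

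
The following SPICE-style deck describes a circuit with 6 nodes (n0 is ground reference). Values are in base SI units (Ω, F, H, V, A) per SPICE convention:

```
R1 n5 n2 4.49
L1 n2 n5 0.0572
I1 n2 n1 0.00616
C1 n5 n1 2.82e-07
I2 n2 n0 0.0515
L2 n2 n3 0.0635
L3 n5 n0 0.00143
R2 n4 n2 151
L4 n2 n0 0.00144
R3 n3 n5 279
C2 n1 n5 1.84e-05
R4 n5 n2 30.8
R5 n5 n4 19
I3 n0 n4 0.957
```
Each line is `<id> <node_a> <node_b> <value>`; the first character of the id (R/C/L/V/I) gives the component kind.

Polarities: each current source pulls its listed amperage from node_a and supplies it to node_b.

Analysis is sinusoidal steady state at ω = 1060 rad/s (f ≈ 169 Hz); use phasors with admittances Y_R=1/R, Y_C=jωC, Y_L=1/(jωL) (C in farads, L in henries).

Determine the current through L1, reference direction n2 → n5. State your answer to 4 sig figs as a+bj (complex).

-0.01209+0.009242j A

Element admittances at ω=1060 rad/s:
  Y(R1) = 0.2227+0.000j S between n5,n2
  Y(L1) = 0.000-0.01649j S between n2,n5
  I1: injects 0.00616 A into n1 (from n2)
  Y(C1) = 0.000+0.0002989j S between n5,n1
  I2: injects 0.0515 A into n0 (from n2)
  Y(L2) = 0.000-0.01486j S between n2,n3
  Y(L3) = 0.000-0.6597j S between n5,n0
  Y(R2) = 0.006623+0.000j S between n4,n2
  Y(L4) = 0.000-0.6551j S between n2,n0
  Y(R3) = 0.003584+0.000j S between n3,n5
  Y(C2) = 0.000+0.01950j S between n1,n5
  Y(R4) = 0.03247+0.000j S between n5,n2
  Y(R5) = 0.05263+0.000j S between n5,n4
  I3: injects 0.957 A into n4 (from n0)
Assemble and solve the 5×5 MNA system:
  V(n1)=0.2792+0.7429j  V(n2)=-0.2811+0.3208j  V(n3)=-0.4175+0.4889j  V(n4)=16.37+0.9720j  V(n5)=0.2792+1.054j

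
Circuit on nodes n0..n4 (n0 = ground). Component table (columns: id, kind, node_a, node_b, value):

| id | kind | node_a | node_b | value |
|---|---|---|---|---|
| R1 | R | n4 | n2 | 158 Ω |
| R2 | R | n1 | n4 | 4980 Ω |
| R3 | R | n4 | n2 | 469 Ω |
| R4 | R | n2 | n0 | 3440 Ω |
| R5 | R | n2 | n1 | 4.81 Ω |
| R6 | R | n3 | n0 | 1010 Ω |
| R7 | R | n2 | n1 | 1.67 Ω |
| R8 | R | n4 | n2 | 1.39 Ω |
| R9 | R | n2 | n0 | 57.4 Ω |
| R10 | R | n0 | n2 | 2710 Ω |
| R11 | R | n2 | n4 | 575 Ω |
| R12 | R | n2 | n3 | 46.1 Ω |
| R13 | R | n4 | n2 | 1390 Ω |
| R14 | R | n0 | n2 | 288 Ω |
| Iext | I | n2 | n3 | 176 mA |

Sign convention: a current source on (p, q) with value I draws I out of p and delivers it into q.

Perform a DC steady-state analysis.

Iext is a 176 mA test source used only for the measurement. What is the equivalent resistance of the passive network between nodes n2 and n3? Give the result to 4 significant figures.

R_eq = 44.17 Ω

Apply KCL at each of the 4 non-ground nodes and solve the resulting linear system.
Node n1: branches {R2, R5, R7} → V_1 = -0.3414
Node n2: branches {R1, R3, R4, R5, R7, R8, R9, R10, R11, R12, R13, R14, Iext} → V_2 = -0.3414
Node n3: branches {R6, R12, Iext} → V_3 = 7.433
Node n4: branches {R1, R2, R3, R8, R11, R13} → V_4 = -0.3414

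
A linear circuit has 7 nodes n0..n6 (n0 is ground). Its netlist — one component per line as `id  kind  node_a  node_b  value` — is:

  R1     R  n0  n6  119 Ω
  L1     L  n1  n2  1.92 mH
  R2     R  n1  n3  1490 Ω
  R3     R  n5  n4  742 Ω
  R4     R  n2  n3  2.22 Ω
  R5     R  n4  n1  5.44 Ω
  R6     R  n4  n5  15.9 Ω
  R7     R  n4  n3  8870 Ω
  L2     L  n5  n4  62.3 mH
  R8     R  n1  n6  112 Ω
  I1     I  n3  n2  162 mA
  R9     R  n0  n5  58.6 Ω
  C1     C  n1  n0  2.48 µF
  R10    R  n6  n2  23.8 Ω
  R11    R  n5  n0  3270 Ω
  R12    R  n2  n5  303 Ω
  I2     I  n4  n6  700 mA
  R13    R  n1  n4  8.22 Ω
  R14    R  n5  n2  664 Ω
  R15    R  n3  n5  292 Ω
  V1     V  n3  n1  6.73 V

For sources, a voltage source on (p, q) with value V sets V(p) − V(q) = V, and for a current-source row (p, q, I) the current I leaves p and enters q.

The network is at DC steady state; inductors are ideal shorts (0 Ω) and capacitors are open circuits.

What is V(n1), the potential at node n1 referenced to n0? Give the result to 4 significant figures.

MNA unknowns: 6 node voltages V₁..V_6 plus 3 source currents (L1, L2, V1)
R1: Y=0.008403 on G[0,6]
L1: row V1−V2=0, i_L1 at 1,2
R2: Y=0.0006711 on G[1,3]
R3: Y=0.001348 on G[5,4]
R4: Y=0.4505 on G[2,3]
R5: Y=0.1838 on G[4,1]
R6: Y=0.06289 on G[4,5]
R7: Y=0.0001127 on G[4,3]
L2: row V5−V4=0, i_L2 at 5,4
R8: Y=0.008929 on G[1,6]
I1: z[3]−=0.162, z[2]+=0.162
R9: Y=0.01706 on G[0,5]
C1: Y=0.000 on G[1,0]
R10: Y=0.04202 on G[6,2]
R11: Y=0.0003058 on G[5,0]
R12: Y=0.003300 on G[2,5]
I2: z[4]−=0.7, z[6]+=0.7
R13: Y=0.1217 on G[1,4]
R14: Y=0.001506 on G[5,2]
R15: Y=0.003425 on G[3,5]
V1: row V3−V1=6.73, i_V1 at 3,1
solve → V1=-2.689, V2=-2.689, V3=4.041, V4=-4.589, V5=-4.589, V6=9.487
aux → i_L1=-3.696, i_L2=0.1184, i_V1=-3.229

-2.689 V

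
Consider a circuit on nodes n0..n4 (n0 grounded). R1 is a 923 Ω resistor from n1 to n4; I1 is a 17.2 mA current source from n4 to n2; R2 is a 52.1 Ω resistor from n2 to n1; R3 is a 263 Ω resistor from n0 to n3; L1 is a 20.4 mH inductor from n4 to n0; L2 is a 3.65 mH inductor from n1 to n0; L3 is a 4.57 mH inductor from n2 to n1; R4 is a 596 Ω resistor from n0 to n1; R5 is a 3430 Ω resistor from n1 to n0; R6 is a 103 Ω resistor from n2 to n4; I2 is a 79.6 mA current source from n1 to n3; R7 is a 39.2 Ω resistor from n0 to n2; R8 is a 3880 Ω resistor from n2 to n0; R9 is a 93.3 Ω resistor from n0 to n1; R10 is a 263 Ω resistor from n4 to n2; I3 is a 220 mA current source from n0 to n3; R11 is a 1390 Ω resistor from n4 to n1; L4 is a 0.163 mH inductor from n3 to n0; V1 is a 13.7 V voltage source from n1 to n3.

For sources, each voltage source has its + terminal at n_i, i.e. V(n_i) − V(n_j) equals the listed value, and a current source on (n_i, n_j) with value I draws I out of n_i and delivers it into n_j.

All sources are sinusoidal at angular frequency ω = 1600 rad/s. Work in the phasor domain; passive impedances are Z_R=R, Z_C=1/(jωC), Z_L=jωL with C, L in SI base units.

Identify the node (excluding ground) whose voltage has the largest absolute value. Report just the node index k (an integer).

1

Element admittances at ω=1600 rad/s:
  Y(R1) = 0.001083+0.000j S between n1,n4
  I1: injects 0.0172 A into n2 (from n4)
  Y(R2) = 0.01919+0.000j S between n2,n1
  Y(R3) = 0.003802+0.000j S between n0,n3
  Y(L1) = 0.000-0.03064j S between n4,n0
  Y(L2) = 0.000-0.1712j S between n1,n0
  Y(L3) = 0.000-0.1368j S between n2,n1
  Y(R4) = 0.001678+0.000j S between n0,n1
  Y(R5) = 0.0002915+0.000j S between n1,n0
  Y(R6) = 0.009709+0.000j S between n2,n4
  I2: injects 0.0796 A into n3 (from n1)
  Y(R7) = 0.02551+0.000j S between n0,n2
  Y(R8) = 0.0002577+0.000j S between n2,n0
  Y(R9) = 0.01072+0.000j S between n0,n1
  Y(R10) = 0.003802+0.000j S between n4,n2
  I3: injects 0.22 A into n3 (from n0)
  Y(R11) = 0.0007194+0.000j S between n4,n1
  Y(L4) = 0.000-3.834j S between n3,n0
  V1: constraint V(n1)−V(n3) = 13.7
Assemble and solve the 5×5 MNA system:
  V(n1)=13.07-0.08878j  V(n2)=11.54-2.755j  V(n3)=-0.6274-0.08878j  V(n4)=3.094+3.749j
  i(V1)=-0.6424+2.405j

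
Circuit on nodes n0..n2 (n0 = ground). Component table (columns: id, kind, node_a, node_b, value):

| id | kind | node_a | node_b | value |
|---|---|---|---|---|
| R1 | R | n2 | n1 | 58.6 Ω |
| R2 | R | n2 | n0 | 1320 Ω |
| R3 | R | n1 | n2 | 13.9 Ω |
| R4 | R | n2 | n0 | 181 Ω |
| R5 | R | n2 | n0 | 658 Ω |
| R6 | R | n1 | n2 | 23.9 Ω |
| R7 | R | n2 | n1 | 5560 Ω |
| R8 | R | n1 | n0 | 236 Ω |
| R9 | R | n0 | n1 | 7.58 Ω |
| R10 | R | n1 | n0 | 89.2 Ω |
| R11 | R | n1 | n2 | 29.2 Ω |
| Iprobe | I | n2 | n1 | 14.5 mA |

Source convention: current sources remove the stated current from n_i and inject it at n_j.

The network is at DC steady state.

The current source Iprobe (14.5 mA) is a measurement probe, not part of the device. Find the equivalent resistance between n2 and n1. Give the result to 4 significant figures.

R_eq = 5.791 Ω

MNA unknowns: 2 node voltages V₁..V_2
R1: Y=0.01706 on G[2,1]
R2: Y=0.0007576 on G[2,0]
R3: Y=0.07194 on G[1,2]
R4: Y=0.005525 on G[2,0]
R5: Y=0.001520 on G[2,0]
R6: Y=0.04184 on G[1,2]
R7: Y=0.0001799 on G[2,1]
R8: Y=0.004237 on G[1,0]
R9: Y=0.1319 on G[0,1]
R10: Y=0.01121 on G[1,0]
R11: Y=0.03425 on G[1,2]
Iprobe: z[2]−=0.0145, z[1]+=0.0145
solve → V1=0.004222, V2=-0.07975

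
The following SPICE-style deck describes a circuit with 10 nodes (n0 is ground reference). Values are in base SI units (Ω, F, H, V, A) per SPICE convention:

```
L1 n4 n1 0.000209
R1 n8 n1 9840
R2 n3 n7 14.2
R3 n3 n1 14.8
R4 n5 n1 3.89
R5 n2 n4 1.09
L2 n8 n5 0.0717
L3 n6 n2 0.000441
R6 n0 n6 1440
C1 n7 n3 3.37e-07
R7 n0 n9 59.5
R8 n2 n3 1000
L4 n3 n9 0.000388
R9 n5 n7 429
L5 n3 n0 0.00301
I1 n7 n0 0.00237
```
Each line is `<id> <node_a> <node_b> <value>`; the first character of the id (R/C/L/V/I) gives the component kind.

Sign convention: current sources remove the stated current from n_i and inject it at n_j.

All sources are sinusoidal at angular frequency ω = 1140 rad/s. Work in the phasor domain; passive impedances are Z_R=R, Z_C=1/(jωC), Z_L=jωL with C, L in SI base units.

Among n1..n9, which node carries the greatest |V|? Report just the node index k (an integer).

7

Element admittances at ω=1140 rad/s:
  Y(L1) = 0.000-4.197j S between n4,n1
  Y(R1) = 0.0001016+0.000j S between n8,n1
  Y(R2) = 0.07042+0.000j S between n3,n7
  Y(R3) = 0.06757+0.000j S between n3,n1
  Y(R4) = 0.2571+0.000j S between n5,n1
  Y(R5) = 0.9174+0.000j S between n2,n4
  Y(L2) = 0.000-0.01223j S between n8,n5
  Y(L3) = 0.000-1.989j S between n6,n2
  Y(R6) = 0.0006944+0.000j S between n0,n6
  Y(C1) = 0.000+0.0003842j S between n7,n3
  Y(R7) = 0.01681+0.000j S between n0,n9
  Y(R8) = 0.001000+0.000j S between n2,n3
  Y(L4) = 0.000-2.261j S between n3,n9
  Y(R9) = 0.002331+0.000j S between n5,n7
  Y(L5) = 0.000-0.2914j S between n3,n0
  I1: injects 0.00237 A into n0 (from n7)
Assemble and solve the 9×9 MNA system:
  V(n1)=-0.001534-0.008013j  V(n2)=-0.001533-0.008007j  V(n3)=-0.0004858-0.008097j  V(n4)=-0.001535-0.008013j  V(n5)=-0.001817-0.008012j  V(n6)=-0.001536-0.008006j  V(n7)=-0.03310-0.007922j  V(n8)=-0.001817-0.008010j  V(n9)=-0.0005460-0.008093j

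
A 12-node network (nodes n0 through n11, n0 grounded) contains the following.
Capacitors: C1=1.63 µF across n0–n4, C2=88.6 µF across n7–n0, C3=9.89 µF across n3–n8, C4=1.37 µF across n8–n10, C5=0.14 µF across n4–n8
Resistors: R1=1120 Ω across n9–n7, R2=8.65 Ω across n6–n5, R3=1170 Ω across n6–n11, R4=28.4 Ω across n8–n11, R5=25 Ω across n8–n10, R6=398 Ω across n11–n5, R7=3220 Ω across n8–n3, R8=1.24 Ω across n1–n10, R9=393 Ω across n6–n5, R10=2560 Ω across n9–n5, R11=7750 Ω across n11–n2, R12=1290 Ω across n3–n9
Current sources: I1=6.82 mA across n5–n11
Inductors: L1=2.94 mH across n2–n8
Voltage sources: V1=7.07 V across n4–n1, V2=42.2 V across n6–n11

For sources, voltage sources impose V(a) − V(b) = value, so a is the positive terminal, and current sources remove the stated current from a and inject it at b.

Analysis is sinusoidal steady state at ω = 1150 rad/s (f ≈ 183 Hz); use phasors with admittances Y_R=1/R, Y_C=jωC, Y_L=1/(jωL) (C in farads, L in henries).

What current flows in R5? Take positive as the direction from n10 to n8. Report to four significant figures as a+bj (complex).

MNA unknowns: 11 node voltages V₁..V_11 plus 2 source currents (V1, V2)
C1: Y=0.000+0.001875j on G[0,4]
C2: Y=0.000+0.1019j on G[7,0]
R1: Y=0.0008929+0.000j on G[9,7]
C3: Y=0.000+0.01137j on G[3,8]
I1: z[5]−=0.00682, z[11]+=0.00682
R2: Y=0.1156+0.000j on G[6,5]
R3: Y=0.0008547+0.000j on G[6,11]
R4: Y=0.03521+0.000j on G[8,11]
R5: Y=0.04000+0.000j on G[8,10]
R6: Y=0.002513+0.000j on G[11,5]
R7: Y=0.0003106+0.000j on G[8,3]
C4: Y=0.000+0.001576j on G[8,10]
R8: Y=0.8065+0.000j on G[1,10]
R9: Y=0.002545+0.000j on G[6,5]
L1: Y=0.000-0.2958j on G[2,8]
C5: Y=0.000+0.0001610j on G[4,8]
R10: Y=0.0003906+0.000j on G[9,5]
R11: Y=0.0001290+0.000j on G[11,2]
R12: Y=0.0007752+0.000j on G[3,9]
V1: row V4−V1=7.07, i_V1 at 4,1
V2: row V6−V11=42.2, i_V2 at 6,11
solve → V1=-7.398+1.672j, V2=-7.480+1.689j, V3=-7.478+0.9398j, V4=-0.3282+1.672j, V5=33.36+1.675j, V6=34.39+1.678j, V7=0.006038-0.03076j, V8=-7.480+1.689j, V9=3.516+0.6583j, V10=-7.402+1.673j, V11=-7.810+1.678j
aux → i_V1=0.003131-0.0005362j, i_V2=-0.1580-0.0003887j

0.003105-0.0006585j A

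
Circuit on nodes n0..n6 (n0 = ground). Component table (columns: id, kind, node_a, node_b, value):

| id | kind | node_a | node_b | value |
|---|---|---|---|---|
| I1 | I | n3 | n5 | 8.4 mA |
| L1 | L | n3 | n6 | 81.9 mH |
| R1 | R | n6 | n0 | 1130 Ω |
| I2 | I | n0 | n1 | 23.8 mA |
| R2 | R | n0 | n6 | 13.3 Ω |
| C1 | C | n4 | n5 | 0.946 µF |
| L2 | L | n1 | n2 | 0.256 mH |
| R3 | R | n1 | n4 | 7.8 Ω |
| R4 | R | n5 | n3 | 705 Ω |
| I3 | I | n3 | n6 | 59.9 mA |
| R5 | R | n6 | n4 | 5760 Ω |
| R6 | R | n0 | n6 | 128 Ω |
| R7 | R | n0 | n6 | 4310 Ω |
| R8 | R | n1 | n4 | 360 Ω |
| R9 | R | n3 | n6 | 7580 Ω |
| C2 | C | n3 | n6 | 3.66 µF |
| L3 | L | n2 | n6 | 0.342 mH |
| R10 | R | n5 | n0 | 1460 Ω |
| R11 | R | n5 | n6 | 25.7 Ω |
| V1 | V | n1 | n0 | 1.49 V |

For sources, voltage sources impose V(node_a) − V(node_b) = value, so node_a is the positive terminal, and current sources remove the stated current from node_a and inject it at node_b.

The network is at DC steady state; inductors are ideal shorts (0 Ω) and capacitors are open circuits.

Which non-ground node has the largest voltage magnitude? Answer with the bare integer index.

Apply KCL at each of the 6 non-ground nodes and solve the resulting linear system.
Node n1: branches {I2, L2, R3, R8, V1} → V_1 = 1.490
Node n2: branches {L2, L3} → V_2 = 1.490
Node n3: branches {I1, L1, R4, I3, R9, C2} → V_3 = 1.490
Node n4: branches {C1, R3, R5, R8} → V_4 = 1.490
Node n5: branches {I1, C1, R4, R10, R11} → V_5 = 1.670
Node n6: branches {L1, R1, R2, I3, R5, R6, R7, R9, C2, L3, R11} → V_6 = 1.490
Source currents: i(L1)=-0.06804, i(L2)=0.1265, i(L3)=0.1265, i(V1)=-0.1027

5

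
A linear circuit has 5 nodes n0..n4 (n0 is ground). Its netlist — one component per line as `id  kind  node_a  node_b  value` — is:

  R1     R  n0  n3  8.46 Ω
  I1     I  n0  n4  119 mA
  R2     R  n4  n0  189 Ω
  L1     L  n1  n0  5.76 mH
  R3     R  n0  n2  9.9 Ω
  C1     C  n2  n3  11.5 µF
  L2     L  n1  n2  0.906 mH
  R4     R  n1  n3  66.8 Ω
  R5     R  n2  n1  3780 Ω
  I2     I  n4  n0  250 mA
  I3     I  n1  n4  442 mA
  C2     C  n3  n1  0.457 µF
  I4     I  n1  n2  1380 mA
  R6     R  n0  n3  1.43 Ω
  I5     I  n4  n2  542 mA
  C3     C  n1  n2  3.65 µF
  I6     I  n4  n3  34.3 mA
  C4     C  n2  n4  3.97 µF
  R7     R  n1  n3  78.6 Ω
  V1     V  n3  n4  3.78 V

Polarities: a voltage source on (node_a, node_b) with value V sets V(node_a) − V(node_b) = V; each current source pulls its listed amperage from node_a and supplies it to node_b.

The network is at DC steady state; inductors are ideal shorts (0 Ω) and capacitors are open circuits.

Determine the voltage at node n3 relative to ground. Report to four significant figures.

Apply KCL at each of the 4 non-ground nodes and solve the resulting linear system.
Node n1: branches {L1, L2, R4, R5, I3, C2, I4, C3, R7} → V_1 = 0.000
Node n2: branches {R3, C1, L2, R5, I4, I5, C3, C4} → V_2 = 0.000
Node n3: branches {R1, C1, R4, C2, R6, I6, R7, V1} → V_3 = -0.2481
Node n4: branches {I1, R2, I2, I3, I5, I6, C4, V1} → V_4 = -4.028
Source currents: i(L1)=0.09313, i(L2)=-1.922, i(V1)=0.2440

-0.2481 V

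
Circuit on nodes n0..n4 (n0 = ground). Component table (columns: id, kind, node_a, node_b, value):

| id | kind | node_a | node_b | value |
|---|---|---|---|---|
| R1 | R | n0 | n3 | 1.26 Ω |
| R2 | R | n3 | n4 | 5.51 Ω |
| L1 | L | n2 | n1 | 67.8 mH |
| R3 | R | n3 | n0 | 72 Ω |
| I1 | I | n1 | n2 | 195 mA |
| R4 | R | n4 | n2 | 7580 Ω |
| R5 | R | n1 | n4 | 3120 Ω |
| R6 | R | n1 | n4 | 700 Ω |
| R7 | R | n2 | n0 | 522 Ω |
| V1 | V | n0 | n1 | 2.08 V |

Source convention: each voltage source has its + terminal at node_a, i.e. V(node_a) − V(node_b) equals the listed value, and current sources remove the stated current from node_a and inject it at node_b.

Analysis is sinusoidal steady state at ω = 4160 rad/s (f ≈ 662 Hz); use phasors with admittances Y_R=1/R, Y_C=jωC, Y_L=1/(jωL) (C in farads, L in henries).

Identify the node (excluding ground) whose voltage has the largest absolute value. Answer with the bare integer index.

2

Apply KCL at each of the 4 non-ground nodes and solve the resulting linear system.
Node n1: branches {L1, I1, R5, R6, V1} → V_1 = -2.080+0.000j
Node n2: branches {L1, I1, R4, R7} → V_2 = 22.26+42.14j
Node n3: branches {R1, R2, R3} → V_3 = -0.0008580+0.006799j
Node n4: branches {R2, R4, R5, R6} → V_4 = -0.004676+0.03705j
Source currents: i(V1)=0.04195+0.08623j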